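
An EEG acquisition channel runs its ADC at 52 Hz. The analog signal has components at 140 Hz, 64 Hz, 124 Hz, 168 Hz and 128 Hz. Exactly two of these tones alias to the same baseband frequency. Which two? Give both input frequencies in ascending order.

fs/2 = 26 Hz.
140 Hz mod fs = 36 Hz.
36 Hz > fs/2 = 26 Hz, folds to fs − 36 Hz = 16 Hz.
64 Hz mod fs = 12 Hz.
12 Hz ≤ fs/2 = 26 Hz, appears at 12 Hz.
124 Hz mod fs = 20 Hz.
20 Hz ≤ fs/2 = 26 Hz, appears at 20 Hz.
168 Hz mod fs = 12 Hz.
12 Hz ≤ fs/2 = 26 Hz, appears at 12 Hz.
128 Hz mod fs = 24 Hz.
24 Hz ≤ fs/2 = 26 Hz, appears at 24 Hz.
64 Hz and 168 Hz both map to 12 Hz.

64 Hz, 168 Hz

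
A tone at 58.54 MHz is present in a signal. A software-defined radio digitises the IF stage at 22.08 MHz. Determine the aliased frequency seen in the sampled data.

58.54 MHz mod fs = 14.38 MHz.
14.38 MHz > fs/2 = 11.04 MHz, folds to fs − 14.38 MHz = 7.7 MHz.

7.7 MHz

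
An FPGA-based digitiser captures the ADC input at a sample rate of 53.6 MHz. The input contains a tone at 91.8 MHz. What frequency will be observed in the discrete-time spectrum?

15.4 MHz

91.8 MHz mod fs = 38.2 MHz.
38.2 MHz > fs/2 = 26.8 MHz, folds to fs − 38.2 MHz = 15.4 MHz.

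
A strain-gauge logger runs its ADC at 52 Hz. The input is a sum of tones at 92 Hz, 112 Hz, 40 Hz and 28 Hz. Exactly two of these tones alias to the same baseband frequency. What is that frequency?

fs/2 = 26 Hz.
92 Hz mod fs = 40 Hz.
40 Hz > fs/2 = 26 Hz, folds to fs − 40 Hz = 12 Hz.
112 Hz mod fs = 8 Hz.
8 Hz ≤ fs/2 = 26 Hz, appears at 8 Hz.
40 Hz > fs/2 = 26 Hz, folds to fs − 40 Hz = 12 Hz.
28 Hz > fs/2 = 26 Hz, folds to fs − 28 Hz = 24 Hz.
40 Hz and 92 Hz both map to 12 Hz.

12 Hz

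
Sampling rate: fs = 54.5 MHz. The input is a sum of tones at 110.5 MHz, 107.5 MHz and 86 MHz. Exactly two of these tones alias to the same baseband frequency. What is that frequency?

1.5 MHz

fs/2 = 27.25 MHz.
110.5 MHz mod fs = 1.5 MHz.
1.5 MHz ≤ fs/2 = 27.25 MHz, appears at 1.5 MHz.
107.5 MHz mod fs = 53 MHz.
53 MHz > fs/2 = 27.25 MHz, folds to fs − 53 MHz = 1.5 MHz.
86 MHz mod fs = 31.5 MHz.
31.5 MHz > fs/2 = 27.25 MHz, folds to fs − 31.5 MHz = 23 MHz.
107.5 MHz and 110.5 MHz both map to 1.5 MHz.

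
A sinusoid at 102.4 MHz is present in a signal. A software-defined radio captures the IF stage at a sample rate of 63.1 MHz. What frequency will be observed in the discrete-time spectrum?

102.4 MHz mod fs = 39.3 MHz.
39.3 MHz > fs/2 = 31.55 MHz, folds to fs − 39.3 MHz = 23.8 MHz.

23.8 MHz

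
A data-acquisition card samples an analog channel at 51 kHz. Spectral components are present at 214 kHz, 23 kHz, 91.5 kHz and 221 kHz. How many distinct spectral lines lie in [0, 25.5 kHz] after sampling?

fs/2 = 25.5 kHz.
214 kHz mod fs = 10 kHz.
10 kHz ≤ fs/2 = 25.5 kHz, appears at 10 kHz.
23 kHz ≤ fs/2 = 25.5 kHz, passes unchanged.
91.5 kHz mod fs = 40.5 kHz.
40.5 kHz > fs/2 = 25.5 kHz, folds to fs − 40.5 kHz = 10.5 kHz.
221 kHz mod fs = 17 kHz.
17 kHz ≤ fs/2 = 25.5 kHz, appears at 17 kHz.
Distinct values: {10 kHz, 10.5 kHz, 17 kHz, 23 kHz} → 4.

4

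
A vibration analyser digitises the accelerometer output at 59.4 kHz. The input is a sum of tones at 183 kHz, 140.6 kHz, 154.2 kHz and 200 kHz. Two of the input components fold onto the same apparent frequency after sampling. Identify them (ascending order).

140.6 kHz, 200 kHz

fs/2 = 29.7 kHz.
183 kHz mod fs = 4.8 kHz.
4.8 kHz ≤ fs/2 = 29.7 kHz, appears at 4.8 kHz.
140.6 kHz mod fs = 21.8 kHz.
21.8 kHz ≤ fs/2 = 29.7 kHz, appears at 21.8 kHz.
154.2 kHz mod fs = 35.4 kHz.
35.4 kHz > fs/2 = 29.7 kHz, folds to fs − 35.4 kHz = 24 kHz.
200 kHz mod fs = 21.8 kHz.
21.8 kHz ≤ fs/2 = 29.7 kHz, appears at 21.8 kHz.
140.6 kHz and 200 kHz both map to 21.8 kHz.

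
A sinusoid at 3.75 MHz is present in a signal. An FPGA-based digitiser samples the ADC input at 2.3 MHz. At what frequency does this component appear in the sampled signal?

3.75 MHz mod fs = 1.45 MHz.
1.45 MHz > fs/2 = 1.15 MHz, folds to fs − 1.45 MHz = 0.85 MHz.

0.85 MHz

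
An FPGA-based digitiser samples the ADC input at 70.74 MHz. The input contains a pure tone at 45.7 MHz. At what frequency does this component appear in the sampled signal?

25.04 MHz

45.7 MHz > fs/2 = 35.37 MHz, folds to fs − 45.7 MHz = 25.04 MHz.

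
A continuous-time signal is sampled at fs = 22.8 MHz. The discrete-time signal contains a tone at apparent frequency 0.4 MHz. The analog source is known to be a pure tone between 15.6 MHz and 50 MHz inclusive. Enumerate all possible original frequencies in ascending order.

22.4 MHz, 23.2 MHz, 45.2 MHz, 46 MHz

Frequencies that alias to 0.4 MHz are k·fs ± 0.4 MHz for integer k ≥ 0.
k=0: 0.4 MHz.
k=1: 22.4 MHz, 23.2 MHz.
k=2: 45.2 MHz, 46 MHz.
k=3: 68 MHz, 68.8 MHz.
Within [15.6 MHz, 50 MHz]: 22.4 MHz, 23.2 MHz, 45.2 MHz, 46 MHz.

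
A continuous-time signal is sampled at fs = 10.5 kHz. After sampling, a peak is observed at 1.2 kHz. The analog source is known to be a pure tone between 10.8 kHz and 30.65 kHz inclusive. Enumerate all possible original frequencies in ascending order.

11.7 kHz, 19.8 kHz, 22.2 kHz, 30.3 kHz

Frequencies that alias to 1.2 kHz are k·fs ± 1.2 kHz for integer k ≥ 0.
k=0: 1.2 kHz.
k=1: 9.3 kHz, 11.7 kHz.
k=2: 19.8 kHz, 22.2 kHz.
k=3: 30.3 kHz, 32.7 kHz.
k=4: 40.8 kHz, 43.2 kHz.
Within [10.8 kHz, 30.65 kHz]: 11.7 kHz, 19.8 kHz, 22.2 kHz, 30.3 kHz.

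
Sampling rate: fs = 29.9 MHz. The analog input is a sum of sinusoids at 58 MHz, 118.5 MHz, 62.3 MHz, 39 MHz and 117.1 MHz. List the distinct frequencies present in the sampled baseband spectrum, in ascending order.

fs/2 = 14.95 MHz.
58 MHz mod fs = 28.1 MHz.
28.1 MHz > fs/2 = 14.95 MHz, folds to fs − 28.1 MHz = 1.8 MHz.
118.5 MHz mod fs = 28.8 MHz.
28.8 MHz > fs/2 = 14.95 MHz, folds to fs − 28.8 MHz = 1.1 MHz.
62.3 MHz mod fs = 2.5 MHz.
2.5 MHz ≤ fs/2 = 14.95 MHz, appears at 2.5 MHz.
39 MHz mod fs = 9.1 MHz.
9.1 MHz ≤ fs/2 = 14.95 MHz, appears at 9.1 MHz.
117.1 MHz mod fs = 27.4 MHz.
27.4 MHz > fs/2 = 14.95 MHz, folds to fs − 27.4 MHz = 2.5 MHz.
Distinct values: {1.1 MHz, 1.8 MHz, 2.5 MHz, 9.1 MHz}.

1.1 MHz, 1.8 MHz, 2.5 MHz, 9.1 MHz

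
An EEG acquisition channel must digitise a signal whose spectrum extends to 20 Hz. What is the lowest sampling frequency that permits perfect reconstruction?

Nyquist rate = 2 × 20 Hz = 40 Hz.

40 Hz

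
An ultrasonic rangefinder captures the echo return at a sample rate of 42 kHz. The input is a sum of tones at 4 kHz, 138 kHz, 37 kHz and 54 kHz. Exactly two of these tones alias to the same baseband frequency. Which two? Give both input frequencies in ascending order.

54 kHz, 138 kHz

fs/2 = 21 kHz.
4 kHz ≤ fs/2 = 21 kHz, passes unchanged.
138 kHz mod fs = 12 kHz.
12 kHz ≤ fs/2 = 21 kHz, appears at 12 kHz.
37 kHz > fs/2 = 21 kHz, folds to fs − 37 kHz = 5 kHz.
54 kHz mod fs = 12 kHz.
12 kHz ≤ fs/2 = 21 kHz, appears at 12 kHz.
54 kHz and 138 kHz both map to 12 kHz.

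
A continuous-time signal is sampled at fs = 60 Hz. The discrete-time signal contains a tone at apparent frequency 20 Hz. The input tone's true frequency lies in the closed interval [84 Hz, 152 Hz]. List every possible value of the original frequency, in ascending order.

Frequencies that alias to 20 Hz are k·fs ± 20 Hz for integer k ≥ 0.
k=0: 20 Hz.
k=1: 40 Hz, 80 Hz.
k=2: 100 Hz, 140 Hz.
k=3: 160 Hz, 200 Hz.
Within [84 Hz, 152 Hz]: 100 Hz, 140 Hz.

100 Hz, 140 Hz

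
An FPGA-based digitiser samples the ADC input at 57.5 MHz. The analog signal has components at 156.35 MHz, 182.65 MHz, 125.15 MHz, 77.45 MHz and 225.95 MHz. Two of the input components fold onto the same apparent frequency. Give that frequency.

fs/2 = 28.75 MHz.
156.35 MHz mod fs = 41.35 MHz.
41.35 MHz > fs/2 = 28.75 MHz, folds to fs − 41.35 MHz = 16.15 MHz.
182.65 MHz mod fs = 10.15 MHz.
10.15 MHz ≤ fs/2 = 28.75 MHz, appears at 10.15 MHz.
125.15 MHz mod fs = 10.15 MHz.
10.15 MHz ≤ fs/2 = 28.75 MHz, appears at 10.15 MHz.
77.45 MHz mod fs = 19.95 MHz.
19.95 MHz ≤ fs/2 = 28.75 MHz, appears at 19.95 MHz.
225.95 MHz mod fs = 53.45 MHz.
53.45 MHz > fs/2 = 28.75 MHz, folds to fs − 53.45 MHz = 4.05 MHz.
125.15 MHz and 182.65 MHz both map to 10.15 MHz.

10.15 MHz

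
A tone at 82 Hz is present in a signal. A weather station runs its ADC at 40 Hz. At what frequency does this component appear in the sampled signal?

2 Hz

82 Hz mod fs = 2 Hz.
2 Hz ≤ fs/2 = 20 Hz, appears at 2 Hz.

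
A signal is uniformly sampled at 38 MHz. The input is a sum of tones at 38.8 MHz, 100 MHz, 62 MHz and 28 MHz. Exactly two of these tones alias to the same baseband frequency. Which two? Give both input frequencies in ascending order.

62 MHz, 100 MHz

fs/2 = 19 MHz.
38.8 MHz mod fs = 0.8 MHz.
0.8 MHz ≤ fs/2 = 19 MHz, appears at 0.8 MHz.
100 MHz mod fs = 24 MHz.
24 MHz > fs/2 = 19 MHz, folds to fs − 24 MHz = 14 MHz.
62 MHz mod fs = 24 MHz.
24 MHz > fs/2 = 19 MHz, folds to fs − 24 MHz = 14 MHz.
28 MHz > fs/2 = 19 MHz, folds to fs − 28 MHz = 10 MHz.
62 MHz and 100 MHz both map to 14 MHz.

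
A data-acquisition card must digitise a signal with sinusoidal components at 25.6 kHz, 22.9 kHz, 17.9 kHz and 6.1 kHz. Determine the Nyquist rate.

Highest-frequency component: 25.6 kHz.
Nyquist rate = 2 × 25.6 kHz = 51.2 kHz.

51.2 kHz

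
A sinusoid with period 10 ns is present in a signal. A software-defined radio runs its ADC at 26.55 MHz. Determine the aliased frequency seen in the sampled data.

T = 10 ns → f = 1/T = 100 MHz.
100 MHz mod fs = 20.35 MHz.
20.35 MHz > fs/2 = 13.275 MHz, folds to fs − 20.35 MHz = 6.2 MHz.

6.2 MHz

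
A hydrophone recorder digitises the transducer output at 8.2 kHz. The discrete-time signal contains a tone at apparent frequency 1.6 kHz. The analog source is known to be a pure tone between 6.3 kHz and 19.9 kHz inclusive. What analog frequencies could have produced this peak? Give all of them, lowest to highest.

6.6 kHz, 9.8 kHz, 14.8 kHz, 18 kHz

Frequencies that alias to 1.6 kHz are k·fs ± 1.6 kHz for integer k ≥ 0.
k=0: 1.6 kHz.
k=1: 6.6 kHz, 9.8 kHz.
k=2: 14.8 kHz, 18 kHz.
k=3: 23 kHz, 26.2 kHz.
Within [6.3 kHz, 19.9 kHz]: 6.6 kHz, 9.8 kHz, 14.8 kHz, 18 kHz.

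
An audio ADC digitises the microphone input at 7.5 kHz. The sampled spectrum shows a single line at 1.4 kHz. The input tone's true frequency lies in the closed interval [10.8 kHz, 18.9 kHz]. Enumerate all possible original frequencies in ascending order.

Frequencies that alias to 1.4 kHz are k·fs ± 1.4 kHz for integer k ≥ 0.
k=0: 1.4 kHz.
k=1: 6.1 kHz, 8.9 kHz.
k=2: 13.6 kHz, 16.4 kHz.
k=3: 21.1 kHz, 23.9 kHz.
Within [10.8 kHz, 18.9 kHz]: 13.6 kHz, 16.4 kHz.

13.6 kHz, 16.4 kHz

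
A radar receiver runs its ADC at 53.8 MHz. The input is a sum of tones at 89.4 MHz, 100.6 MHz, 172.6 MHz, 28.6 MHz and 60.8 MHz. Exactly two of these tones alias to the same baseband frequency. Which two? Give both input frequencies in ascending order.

fs/2 = 26.9 MHz.
89.4 MHz mod fs = 35.6 MHz.
35.6 MHz > fs/2 = 26.9 MHz, folds to fs − 35.6 MHz = 18.2 MHz.
100.6 MHz mod fs = 46.8 MHz.
46.8 MHz > fs/2 = 26.9 MHz, folds to fs − 46.8 MHz = 7 MHz.
172.6 MHz mod fs = 11.2 MHz.
11.2 MHz ≤ fs/2 = 26.9 MHz, appears at 11.2 MHz.
28.6 MHz > fs/2 = 26.9 MHz, folds to fs − 28.6 MHz = 25.2 MHz.
60.8 MHz mod fs = 7 MHz.
7 MHz ≤ fs/2 = 26.9 MHz, appears at 7 MHz.
60.8 MHz and 100.6 MHz both map to 7 MHz.

60.8 MHz, 100.6 MHz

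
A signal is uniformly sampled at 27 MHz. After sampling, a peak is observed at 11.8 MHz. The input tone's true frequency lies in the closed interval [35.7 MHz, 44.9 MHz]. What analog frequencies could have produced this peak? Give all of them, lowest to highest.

Frequencies that alias to 11.8 MHz are k·fs ± 11.8 MHz for integer k ≥ 0.
k=0: 11.8 MHz.
k=1: 15.2 MHz, 38.8 MHz.
k=2: 42.2 MHz, 65.8 MHz.
k=3: 69.2 MHz, 92.8 MHz.
Within [35.7 MHz, 44.9 MHz]: 38.8 MHz, 42.2 MHz.

38.8 MHz, 42.2 MHz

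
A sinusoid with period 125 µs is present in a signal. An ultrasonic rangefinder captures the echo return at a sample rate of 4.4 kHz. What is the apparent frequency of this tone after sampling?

T = 125 µs → f = 1/T = 8 kHz.
8 kHz mod fs = 3.6 kHz.
3.6 kHz > fs/2 = 2.2 kHz, folds to fs − 3.6 kHz = 0.8 kHz.

0.8 kHz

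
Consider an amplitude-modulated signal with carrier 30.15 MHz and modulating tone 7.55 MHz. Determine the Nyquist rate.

75.4 MHz

AM sidebands sit at fc ± fm = 22.6 MHz and 37.7 MHz.
Highest-frequency component: 37.7 MHz.
Nyquist rate = 2 × 37.7 MHz = 75.4 MHz.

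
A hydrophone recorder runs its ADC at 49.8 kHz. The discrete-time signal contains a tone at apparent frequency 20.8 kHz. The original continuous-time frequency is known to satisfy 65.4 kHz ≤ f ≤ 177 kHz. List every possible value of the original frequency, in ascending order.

Frequencies that alias to 20.8 kHz are k·fs ± 20.8 kHz for integer k ≥ 0.
k=0: 20.8 kHz.
k=1: 29 kHz, 70.6 kHz.
k=2: 78.8 kHz, 120.4 kHz.
k=3: 128.6 kHz, 170.2 kHz.
k=4: 178.4 kHz, 220 kHz.
Within [65.4 kHz, 177 kHz]: 70.6 kHz, 78.8 kHz, 120.4 kHz, 128.6 kHz, 170.2 kHz.

70.6 kHz, 78.8 kHz, 120.4 kHz, 128.6 kHz, 170.2 kHz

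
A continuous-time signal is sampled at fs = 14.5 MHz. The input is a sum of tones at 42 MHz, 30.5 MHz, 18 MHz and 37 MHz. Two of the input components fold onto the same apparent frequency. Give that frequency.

1.5 MHz

fs/2 = 7.25 MHz.
42 MHz mod fs = 13 MHz.
13 MHz > fs/2 = 7.25 MHz, folds to fs − 13 MHz = 1.5 MHz.
30.5 MHz mod fs = 1.5 MHz.
1.5 MHz ≤ fs/2 = 7.25 MHz, appears at 1.5 MHz.
18 MHz mod fs = 3.5 MHz.
3.5 MHz ≤ fs/2 = 7.25 MHz, appears at 3.5 MHz.
37 MHz mod fs = 8 MHz.
8 MHz > fs/2 = 7.25 MHz, folds to fs − 8 MHz = 6.5 MHz.
30.5 MHz and 42 MHz both map to 1.5 MHz.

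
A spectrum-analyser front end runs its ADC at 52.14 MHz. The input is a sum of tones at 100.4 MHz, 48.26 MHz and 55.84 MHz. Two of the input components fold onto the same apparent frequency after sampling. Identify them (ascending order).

48.26 MHz, 100.4 MHz

fs/2 = 26.07 MHz.
100.4 MHz mod fs = 48.26 MHz.
48.26 MHz > fs/2 = 26.07 MHz, folds to fs − 48.26 MHz = 3.88 MHz.
48.26 MHz > fs/2 = 26.07 MHz, folds to fs − 48.26 MHz = 3.88 MHz.
55.84 MHz mod fs = 3.7 MHz.
3.7 MHz ≤ fs/2 = 26.07 MHz, appears at 3.7 MHz.
48.26 MHz and 100.4 MHz both map to 3.88 MHz.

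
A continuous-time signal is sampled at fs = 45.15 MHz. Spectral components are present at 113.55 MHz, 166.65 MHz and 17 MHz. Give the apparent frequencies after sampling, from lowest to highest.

fs/2 = 22.575 MHz.
113.55 MHz mod fs = 23.25 MHz.
23.25 MHz > fs/2 = 22.575 MHz, folds to fs − 23.25 MHz = 21.9 MHz.
166.65 MHz mod fs = 31.2 MHz.
31.2 MHz > fs/2 = 22.575 MHz, folds to fs − 31.2 MHz = 13.95 MHz.
17 MHz ≤ fs/2 = 22.575 MHz, passes unchanged.
Distinct values: {13.95 MHz, 17 MHz, 21.9 MHz}.

13.95 MHz, 17 MHz, 21.9 MHz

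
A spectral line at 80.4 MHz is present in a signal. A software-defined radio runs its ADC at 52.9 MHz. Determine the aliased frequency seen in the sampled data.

80.4 MHz mod fs = 27.5 MHz.
27.5 MHz > fs/2 = 26.45 MHz, folds to fs − 27.5 MHz = 25.4 MHz.

25.4 MHz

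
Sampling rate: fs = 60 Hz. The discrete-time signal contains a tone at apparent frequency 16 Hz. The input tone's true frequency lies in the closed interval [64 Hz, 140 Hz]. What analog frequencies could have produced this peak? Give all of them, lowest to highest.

76 Hz, 104 Hz, 136 Hz

Frequencies that alias to 16 Hz are k·fs ± 16 Hz for integer k ≥ 0.
k=0: 16 Hz.
k=1: 44 Hz, 76 Hz.
k=2: 104 Hz, 136 Hz.
k=3: 164 Hz, 196 Hz.
Within [64 Hz, 140 Hz]: 76 Hz, 104 Hz, 136 Hz.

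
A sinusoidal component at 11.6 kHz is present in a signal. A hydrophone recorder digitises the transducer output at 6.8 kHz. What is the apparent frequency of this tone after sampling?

11.6 kHz mod fs = 4.8 kHz.
4.8 kHz > fs/2 = 3.4 kHz, folds to fs − 4.8 kHz = 2 kHz.

2 kHz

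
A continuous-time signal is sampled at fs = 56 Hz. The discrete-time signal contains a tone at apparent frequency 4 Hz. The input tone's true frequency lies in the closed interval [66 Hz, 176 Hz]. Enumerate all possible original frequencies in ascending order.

Frequencies that alias to 4 Hz are k·fs ± 4 Hz for integer k ≥ 0.
k=0: 4 Hz.
k=1: 52 Hz, 60 Hz.
k=2: 108 Hz, 116 Hz.
k=3: 164 Hz, 172 Hz.
k=4: 220 Hz, 228 Hz.
Within [66 Hz, 176 Hz]: 108 Hz, 116 Hz, 164 Hz, 172 Hz.

108 Hz, 116 Hz, 164 Hz, 172 Hz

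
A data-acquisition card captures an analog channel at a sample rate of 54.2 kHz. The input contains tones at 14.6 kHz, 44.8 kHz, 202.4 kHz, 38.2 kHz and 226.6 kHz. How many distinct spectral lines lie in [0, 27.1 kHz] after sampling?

fs/2 = 27.1 kHz.
14.6 kHz ≤ fs/2 = 27.1 kHz, passes unchanged.
44.8 kHz > fs/2 = 27.1 kHz, folds to fs − 44.8 kHz = 9.4 kHz.
202.4 kHz mod fs = 39.8 kHz.
39.8 kHz > fs/2 = 27.1 kHz, folds to fs − 39.8 kHz = 14.4 kHz.
38.2 kHz > fs/2 = 27.1 kHz, folds to fs − 38.2 kHz = 16 kHz.
226.6 kHz mod fs = 9.8 kHz.
9.8 kHz ≤ fs/2 = 27.1 kHz, appears at 9.8 kHz.
Distinct values: {9.4 kHz, 9.8 kHz, 14.4 kHz, 14.6 kHz, 16 kHz} → 5.

5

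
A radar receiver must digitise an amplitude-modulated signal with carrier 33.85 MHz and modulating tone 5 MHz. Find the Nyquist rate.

AM sidebands sit at fc ± fm = 28.85 MHz and 38.85 MHz.
Highest-frequency component: 38.85 MHz.
Nyquist rate = 2 × 38.85 MHz = 77.7 MHz.

77.7 MHz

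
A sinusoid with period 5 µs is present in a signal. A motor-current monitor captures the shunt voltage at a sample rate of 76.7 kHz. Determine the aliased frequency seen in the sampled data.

T = 5 µs → f = 1/T = 200 kHz.
200 kHz mod fs = 46.6 kHz.
46.6 kHz > fs/2 = 38.35 kHz, folds to fs − 46.6 kHz = 30.1 kHz.

30.1 kHz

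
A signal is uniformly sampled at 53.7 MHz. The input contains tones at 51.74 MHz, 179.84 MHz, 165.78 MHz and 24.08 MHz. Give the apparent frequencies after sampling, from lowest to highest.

1.96 MHz, 4.68 MHz, 18.74 MHz, 24.08 MHz

fs/2 = 26.85 MHz.
51.74 MHz > fs/2 = 26.85 MHz, folds to fs − 51.74 MHz = 1.96 MHz.
179.84 MHz mod fs = 18.74 MHz.
18.74 MHz ≤ fs/2 = 26.85 MHz, appears at 18.74 MHz.
165.78 MHz mod fs = 4.68 MHz.
4.68 MHz ≤ fs/2 = 26.85 MHz, appears at 4.68 MHz.
24.08 MHz ≤ fs/2 = 26.85 MHz, passes unchanged.
Distinct values: {1.96 MHz, 4.68 MHz, 18.74 MHz, 24.08 MHz}.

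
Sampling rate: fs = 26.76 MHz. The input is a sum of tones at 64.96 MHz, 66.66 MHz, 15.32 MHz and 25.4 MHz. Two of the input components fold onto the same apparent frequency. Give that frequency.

11.44 MHz

fs/2 = 13.38 MHz.
64.96 MHz mod fs = 11.44 MHz.
11.44 MHz ≤ fs/2 = 13.38 MHz, appears at 11.44 MHz.
66.66 MHz mod fs = 13.14 MHz.
13.14 MHz ≤ fs/2 = 13.38 MHz, appears at 13.14 MHz.
15.32 MHz > fs/2 = 13.38 MHz, folds to fs − 15.32 MHz = 11.44 MHz.
25.4 MHz > fs/2 = 13.38 MHz, folds to fs − 25.4 MHz = 1.36 MHz.
15.32 MHz and 64.96 MHz both map to 11.44 MHz.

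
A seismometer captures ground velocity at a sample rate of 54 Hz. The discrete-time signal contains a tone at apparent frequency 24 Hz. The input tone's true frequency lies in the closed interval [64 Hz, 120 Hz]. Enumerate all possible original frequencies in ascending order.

Frequencies that alias to 24 Hz are k·fs ± 24 Hz for integer k ≥ 0.
k=0: 24 Hz.
k=1: 30 Hz, 78 Hz.
k=2: 84 Hz, 132 Hz.
k=3: 138 Hz, 186 Hz.
Within [64 Hz, 120 Hz]: 78 Hz, 84 Hz.

78 Hz, 84 Hz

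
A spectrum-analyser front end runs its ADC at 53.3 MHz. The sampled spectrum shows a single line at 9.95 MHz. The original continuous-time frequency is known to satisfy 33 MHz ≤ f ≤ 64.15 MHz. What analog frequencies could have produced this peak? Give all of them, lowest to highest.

Frequencies that alias to 9.95 MHz are k·fs ± 9.95 MHz for integer k ≥ 0.
k=0: 9.95 MHz.
k=1: 43.35 MHz, 63.25 MHz.
k=2: 96.65 MHz, 116.55 MHz.
Within [33 MHz, 64.15 MHz]: 43.35 MHz, 63.25 MHz.

43.35 MHz, 63.25 MHz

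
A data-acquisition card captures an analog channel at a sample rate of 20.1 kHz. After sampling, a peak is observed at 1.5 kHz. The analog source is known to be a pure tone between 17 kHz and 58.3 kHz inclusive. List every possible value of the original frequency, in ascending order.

Frequencies that alias to 1.5 kHz are k·fs ± 1.5 kHz for integer k ≥ 0.
k=0: 1.5 kHz.
k=1: 18.6 kHz, 21.6 kHz.
k=2: 38.7 kHz, 41.7 kHz.
k=3: 58.8 kHz, 61.8 kHz.
Within [17 kHz, 58.3 kHz]: 18.6 kHz, 21.6 kHz, 38.7 kHz, 41.7 kHz.

18.6 kHz, 21.6 kHz, 38.7 kHz, 41.7 kHz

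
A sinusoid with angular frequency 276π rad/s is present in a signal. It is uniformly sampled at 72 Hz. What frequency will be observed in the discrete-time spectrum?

ω = 276π rad/s → f = ω/(2π) = 138 Hz.
138 Hz mod fs = 66 Hz.
66 Hz > fs/2 = 36 Hz, folds to fs − 66 Hz = 6 Hz.

6 Hz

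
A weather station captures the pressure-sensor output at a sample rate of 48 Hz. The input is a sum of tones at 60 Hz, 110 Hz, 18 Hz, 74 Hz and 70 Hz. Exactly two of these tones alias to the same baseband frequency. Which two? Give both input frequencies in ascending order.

70 Hz, 74 Hz

fs/2 = 24 Hz.
60 Hz mod fs = 12 Hz.
12 Hz ≤ fs/2 = 24 Hz, appears at 12 Hz.
110 Hz mod fs = 14 Hz.
14 Hz ≤ fs/2 = 24 Hz, appears at 14 Hz.
18 Hz ≤ fs/2 = 24 Hz, passes unchanged.
74 Hz mod fs = 26 Hz.
26 Hz > fs/2 = 24 Hz, folds to fs − 26 Hz = 22 Hz.
70 Hz mod fs = 22 Hz.
22 Hz ≤ fs/2 = 24 Hz, appears at 22 Hz.
70 Hz and 74 Hz both map to 22 Hz.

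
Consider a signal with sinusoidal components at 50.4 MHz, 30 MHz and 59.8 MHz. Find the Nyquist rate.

Highest-frequency component: 59.8 MHz.
Nyquist rate = 2 × 59.8 MHz = 119.6 MHz.

119.6 MHz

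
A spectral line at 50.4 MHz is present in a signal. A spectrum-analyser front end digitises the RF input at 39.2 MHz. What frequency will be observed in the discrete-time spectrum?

11.2 MHz

50.4 MHz mod fs = 11.2 MHz.
11.2 MHz ≤ fs/2 = 19.6 MHz, appears at 11.2 MHz.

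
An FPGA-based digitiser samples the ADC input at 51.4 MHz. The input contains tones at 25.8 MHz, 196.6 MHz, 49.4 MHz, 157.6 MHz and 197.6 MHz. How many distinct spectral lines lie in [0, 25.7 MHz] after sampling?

5

fs/2 = 25.7 MHz.
25.8 MHz > fs/2 = 25.7 MHz, folds to fs − 25.8 MHz = 25.6 MHz.
196.6 MHz mod fs = 42.4 MHz.
42.4 MHz > fs/2 = 25.7 MHz, folds to fs − 42.4 MHz = 9 MHz.
49.4 MHz > fs/2 = 25.7 MHz, folds to fs − 49.4 MHz = 2 MHz.
157.6 MHz mod fs = 3.4 MHz.
3.4 MHz ≤ fs/2 = 25.7 MHz, appears at 3.4 MHz.
197.6 MHz mod fs = 43.4 MHz.
43.4 MHz > fs/2 = 25.7 MHz, folds to fs − 43.4 MHz = 8 MHz.
Distinct values: {2 MHz, 3.4 MHz, 8 MHz, 9 MHz, 25.6 MHz} → 5.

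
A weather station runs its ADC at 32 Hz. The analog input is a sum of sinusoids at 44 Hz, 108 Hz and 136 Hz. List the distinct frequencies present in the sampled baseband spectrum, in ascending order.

8 Hz, 12 Hz

fs/2 = 16 Hz.
44 Hz mod fs = 12 Hz.
12 Hz ≤ fs/2 = 16 Hz, appears at 12 Hz.
108 Hz mod fs = 12 Hz.
12 Hz ≤ fs/2 = 16 Hz, appears at 12 Hz.
136 Hz mod fs = 8 Hz.
8 Hz ≤ fs/2 = 16 Hz, appears at 8 Hz.
Distinct values: {8 Hz, 12 Hz}.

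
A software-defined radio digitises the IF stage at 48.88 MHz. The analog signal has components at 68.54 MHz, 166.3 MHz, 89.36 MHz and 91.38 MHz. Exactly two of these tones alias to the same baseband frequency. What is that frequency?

19.66 MHz

fs/2 = 24.44 MHz.
68.54 MHz mod fs = 19.66 MHz.
19.66 MHz ≤ fs/2 = 24.44 MHz, appears at 19.66 MHz.
166.3 MHz mod fs = 19.66 MHz.
19.66 MHz ≤ fs/2 = 24.44 MHz, appears at 19.66 MHz.
89.36 MHz mod fs = 40.48 MHz.
40.48 MHz > fs/2 = 24.44 MHz, folds to fs − 40.48 MHz = 8.4 MHz.
91.38 MHz mod fs = 42.5 MHz.
42.5 MHz > fs/2 = 24.44 MHz, folds to fs − 42.5 MHz = 6.38 MHz.
68.54 MHz and 166.3 MHz both map to 19.66 MHz.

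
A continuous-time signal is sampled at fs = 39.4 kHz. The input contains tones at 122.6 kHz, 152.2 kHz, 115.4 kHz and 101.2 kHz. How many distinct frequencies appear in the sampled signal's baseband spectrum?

4

fs/2 = 19.7 kHz.
122.6 kHz mod fs = 4.4 kHz.
4.4 kHz ≤ fs/2 = 19.7 kHz, appears at 4.4 kHz.
152.2 kHz mod fs = 34 kHz.
34 kHz > fs/2 = 19.7 kHz, folds to fs − 34 kHz = 5.4 kHz.
115.4 kHz mod fs = 36.6 kHz.
36.6 kHz > fs/2 = 19.7 kHz, folds to fs − 36.6 kHz = 2.8 kHz.
101.2 kHz mod fs = 22.4 kHz.
22.4 kHz > fs/2 = 19.7 kHz, folds to fs − 22.4 kHz = 17 kHz.
Distinct values: {2.8 kHz, 4.4 kHz, 5.4 kHz, 17 kHz} → 4.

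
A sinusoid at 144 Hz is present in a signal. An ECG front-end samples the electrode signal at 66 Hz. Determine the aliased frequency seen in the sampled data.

12 Hz

144 Hz mod fs = 12 Hz.
12 Hz ≤ fs/2 = 33 Hz, appears at 12 Hz.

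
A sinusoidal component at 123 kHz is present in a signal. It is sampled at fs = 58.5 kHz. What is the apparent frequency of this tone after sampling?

6 kHz

123 kHz mod fs = 6 kHz.
6 kHz ≤ fs/2 = 29.25 kHz, appears at 6 kHz.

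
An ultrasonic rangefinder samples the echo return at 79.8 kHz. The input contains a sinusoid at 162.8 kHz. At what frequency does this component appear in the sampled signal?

162.8 kHz mod fs = 3.2 kHz.
3.2 kHz ≤ fs/2 = 39.9 kHz, appears at 3.2 kHz.

3.2 kHz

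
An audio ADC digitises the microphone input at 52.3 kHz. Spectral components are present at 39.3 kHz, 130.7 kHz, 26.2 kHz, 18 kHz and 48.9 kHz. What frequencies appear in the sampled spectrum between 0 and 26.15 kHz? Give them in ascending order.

3.4 kHz, 13 kHz, 18 kHz, 26.1 kHz

fs/2 = 26.15 kHz.
39.3 kHz > fs/2 = 26.15 kHz, folds to fs − 39.3 kHz = 13 kHz.
130.7 kHz mod fs = 26.1 kHz.
26.1 kHz ≤ fs/2 = 26.15 kHz, appears at 26.1 kHz.
26.2 kHz > fs/2 = 26.15 kHz, folds to fs − 26.2 kHz = 26.1 kHz.
18 kHz ≤ fs/2 = 26.15 kHz, passes unchanged.
48.9 kHz > fs/2 = 26.15 kHz, folds to fs − 48.9 kHz = 3.4 kHz.
Distinct values: {3.4 kHz, 13 kHz, 18 kHz, 26.1 kHz}.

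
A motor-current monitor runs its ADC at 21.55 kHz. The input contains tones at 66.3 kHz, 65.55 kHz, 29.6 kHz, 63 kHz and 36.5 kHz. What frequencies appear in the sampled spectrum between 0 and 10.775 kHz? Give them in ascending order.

fs/2 = 10.775 kHz.
66.3 kHz mod fs = 1.65 kHz.
1.65 kHz ≤ fs/2 = 10.775 kHz, appears at 1.65 kHz.
65.55 kHz mod fs = 0.9 kHz.
0.9 kHz ≤ fs/2 = 10.775 kHz, appears at 0.9 kHz.
29.6 kHz mod fs = 8.05 kHz.
8.05 kHz ≤ fs/2 = 10.775 kHz, appears at 8.05 kHz.
63 kHz mod fs = 19.9 kHz.
19.9 kHz > fs/2 = 10.775 kHz, folds to fs − 19.9 kHz = 1.65 kHz.
36.5 kHz mod fs = 14.95 kHz.
14.95 kHz > fs/2 = 10.775 kHz, folds to fs − 14.95 kHz = 6.6 kHz.
Distinct values: {0.9 kHz, 1.65 kHz, 6.6 kHz, 8.05 kHz}.

0.9 kHz, 1.65 kHz, 6.6 kHz, 8.05 kHz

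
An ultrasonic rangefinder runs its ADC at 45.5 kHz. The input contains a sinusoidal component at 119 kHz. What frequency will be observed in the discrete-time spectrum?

119 kHz mod fs = 28 kHz.
28 kHz > fs/2 = 22.75 kHz, folds to fs − 28 kHz = 17.5 kHz.

17.5 kHz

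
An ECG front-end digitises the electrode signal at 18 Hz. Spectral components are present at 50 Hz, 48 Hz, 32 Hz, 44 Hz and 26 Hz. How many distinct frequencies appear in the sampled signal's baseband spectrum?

fs/2 = 9 Hz.
50 Hz mod fs = 14 Hz.
14 Hz > fs/2 = 9 Hz, folds to fs − 14 Hz = 4 Hz.
48 Hz mod fs = 12 Hz.
12 Hz > fs/2 = 9 Hz, folds to fs − 12 Hz = 6 Hz.
32 Hz mod fs = 14 Hz.
14 Hz > fs/2 = 9 Hz, folds to fs − 14 Hz = 4 Hz.
44 Hz mod fs = 8 Hz.
8 Hz ≤ fs/2 = 9 Hz, appears at 8 Hz.
26 Hz mod fs = 8 Hz.
8 Hz ≤ fs/2 = 9 Hz, appears at 8 Hz.
Distinct values: {4 Hz, 6 Hz, 8 Hz} → 3.

3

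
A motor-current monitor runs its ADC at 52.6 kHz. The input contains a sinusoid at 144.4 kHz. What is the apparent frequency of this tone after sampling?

144.4 kHz mod fs = 39.2 kHz.
39.2 kHz > fs/2 = 26.3 kHz, folds to fs − 39.2 kHz = 13.4 kHz.

13.4 kHz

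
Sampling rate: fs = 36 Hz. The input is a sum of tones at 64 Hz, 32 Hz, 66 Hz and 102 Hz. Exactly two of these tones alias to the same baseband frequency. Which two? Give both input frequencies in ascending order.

fs/2 = 18 Hz.
64 Hz mod fs = 28 Hz.
28 Hz > fs/2 = 18 Hz, folds to fs − 28 Hz = 8 Hz.
32 Hz > fs/2 = 18 Hz, folds to fs − 32 Hz = 4 Hz.
66 Hz mod fs = 30 Hz.
30 Hz > fs/2 = 18 Hz, folds to fs − 30 Hz = 6 Hz.
102 Hz mod fs = 30 Hz.
30 Hz > fs/2 = 18 Hz, folds to fs − 30 Hz = 6 Hz.
66 Hz and 102 Hz both map to 6 Hz.

66 Hz, 102 Hz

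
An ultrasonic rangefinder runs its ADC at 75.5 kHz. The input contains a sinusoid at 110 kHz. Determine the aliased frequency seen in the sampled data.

110 kHz mod fs = 34.5 kHz.
34.5 kHz ≤ fs/2 = 37.75 kHz, appears at 34.5 kHz.

34.5 kHz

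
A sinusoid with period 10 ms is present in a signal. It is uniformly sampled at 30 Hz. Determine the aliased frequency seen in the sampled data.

T = 10 ms → f = 1/T = 100 Hz.
100 Hz mod fs = 10 Hz.
10 Hz ≤ fs/2 = 15 Hz, appears at 10 Hz.

10 Hz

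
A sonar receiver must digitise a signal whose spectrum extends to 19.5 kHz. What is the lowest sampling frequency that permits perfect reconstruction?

Nyquist rate = 2 × 19.5 kHz = 39 kHz.

39 kHz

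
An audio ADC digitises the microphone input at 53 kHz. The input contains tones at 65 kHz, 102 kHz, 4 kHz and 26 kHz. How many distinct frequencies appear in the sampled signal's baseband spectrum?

fs/2 = 26.5 kHz.
65 kHz mod fs = 12 kHz.
12 kHz ≤ fs/2 = 26.5 kHz, appears at 12 kHz.
102 kHz mod fs = 49 kHz.
49 kHz > fs/2 = 26.5 kHz, folds to fs − 49 kHz = 4 kHz.
4 kHz ≤ fs/2 = 26.5 kHz, passes unchanged.
26 kHz ≤ fs/2 = 26.5 kHz, passes unchanged.
Distinct values: {4 kHz, 12 kHz, 26 kHz} → 3.

3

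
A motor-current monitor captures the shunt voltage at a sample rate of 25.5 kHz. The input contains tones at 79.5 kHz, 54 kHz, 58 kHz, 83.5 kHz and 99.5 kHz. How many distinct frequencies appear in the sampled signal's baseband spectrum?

fs/2 = 12.75 kHz.
79.5 kHz mod fs = 3 kHz.
3 kHz ≤ fs/2 = 12.75 kHz, appears at 3 kHz.
54 kHz mod fs = 3 kHz.
3 kHz ≤ fs/2 = 12.75 kHz, appears at 3 kHz.
58 kHz mod fs = 7 kHz.
7 kHz ≤ fs/2 = 12.75 kHz, appears at 7 kHz.
83.5 kHz mod fs = 7 kHz.
7 kHz ≤ fs/2 = 12.75 kHz, appears at 7 kHz.
99.5 kHz mod fs = 23 kHz.
23 kHz > fs/2 = 12.75 kHz, folds to fs − 23 kHz = 2.5 kHz.
Distinct values: {2.5 kHz, 3 kHz, 7 kHz} → 3.

3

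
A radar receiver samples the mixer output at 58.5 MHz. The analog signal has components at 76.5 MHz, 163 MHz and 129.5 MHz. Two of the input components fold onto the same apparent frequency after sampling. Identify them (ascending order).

fs/2 = 29.25 MHz.
76.5 MHz mod fs = 18 MHz.
18 MHz ≤ fs/2 = 29.25 MHz, appears at 18 MHz.
163 MHz mod fs = 46 MHz.
46 MHz > fs/2 = 29.25 MHz, folds to fs − 46 MHz = 12.5 MHz.
129.5 MHz mod fs = 12.5 MHz.
12.5 MHz ≤ fs/2 = 29.25 MHz, appears at 12.5 MHz.
129.5 MHz and 163 MHz both map to 12.5 MHz.

129.5 MHz, 163 MHz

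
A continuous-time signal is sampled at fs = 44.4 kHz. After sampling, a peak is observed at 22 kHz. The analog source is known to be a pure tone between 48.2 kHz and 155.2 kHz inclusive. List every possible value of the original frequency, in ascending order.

Frequencies that alias to 22 kHz are k·fs ± 22 kHz for integer k ≥ 0.
k=0: 22 kHz.
k=1: 22.4 kHz, 66.4 kHz.
k=2: 66.8 kHz, 110.8 kHz.
k=3: 111.2 kHz, 155.2 kHz.
k=4: 155.6 kHz, 199.6 kHz.
Within [48.2 kHz, 155.2 kHz]: 66.4 kHz, 66.8 kHz, 110.8 kHz, 111.2 kHz, 155.2 kHz.

66.4 kHz, 66.8 kHz, 110.8 kHz, 111.2 kHz, 155.2 kHz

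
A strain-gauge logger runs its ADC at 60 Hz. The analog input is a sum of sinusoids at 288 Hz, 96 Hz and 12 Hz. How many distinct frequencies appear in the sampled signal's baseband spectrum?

2

fs/2 = 30 Hz.
288 Hz mod fs = 48 Hz.
48 Hz > fs/2 = 30 Hz, folds to fs − 48 Hz = 12 Hz.
96 Hz mod fs = 36 Hz.
36 Hz > fs/2 = 30 Hz, folds to fs − 36 Hz = 24 Hz.
12 Hz ≤ fs/2 = 30 Hz, passes unchanged.
Distinct values: {12 Hz, 24 Hz} → 2.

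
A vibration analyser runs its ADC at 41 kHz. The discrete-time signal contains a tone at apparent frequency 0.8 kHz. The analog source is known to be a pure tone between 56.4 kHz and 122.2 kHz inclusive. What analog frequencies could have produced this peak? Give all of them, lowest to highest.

81.2 kHz, 82.8 kHz, 122.2 kHz

Frequencies that alias to 0.8 kHz are k·fs ± 0.8 kHz for integer k ≥ 0.
k=0: 0.8 kHz.
k=1: 40.2 kHz, 41.8 kHz.
k=2: 81.2 kHz, 82.8 kHz.
k=3: 122.2 kHz, 123.8 kHz.
k=4: 163.2 kHz, 164.8 kHz.
Within [56.4 kHz, 122.2 kHz]: 81.2 kHz, 82.8 kHz, 122.2 kHz.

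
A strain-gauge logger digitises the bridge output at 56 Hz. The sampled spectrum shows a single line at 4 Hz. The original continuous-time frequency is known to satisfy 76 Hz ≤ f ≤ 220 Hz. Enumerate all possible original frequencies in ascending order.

Frequencies that alias to 4 Hz are k·fs ± 4 Hz for integer k ≥ 0.
k=0: 4 Hz.
k=1: 52 Hz, 60 Hz.
k=2: 108 Hz, 116 Hz.
k=3: 164 Hz, 172 Hz.
k=4: 220 Hz, 228 Hz.
k=5: 276 Hz, 284 Hz.
Within [76 Hz, 220 Hz]: 108 Hz, 116 Hz, 164 Hz, 172 Hz, 220 Hz.

108 Hz, 116 Hz, 164 Hz, 172 Hz, 220 Hz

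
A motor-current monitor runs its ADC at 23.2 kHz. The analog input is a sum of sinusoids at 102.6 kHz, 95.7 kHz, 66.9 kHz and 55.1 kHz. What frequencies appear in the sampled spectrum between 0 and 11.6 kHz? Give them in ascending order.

fs/2 = 11.6 kHz.
102.6 kHz mod fs = 9.8 kHz.
9.8 kHz ≤ fs/2 = 11.6 kHz, appears at 9.8 kHz.
95.7 kHz mod fs = 2.9 kHz.
2.9 kHz ≤ fs/2 = 11.6 kHz, appears at 2.9 kHz.
66.9 kHz mod fs = 20.5 kHz.
20.5 kHz > fs/2 = 11.6 kHz, folds to fs − 20.5 kHz = 2.7 kHz.
55.1 kHz mod fs = 8.7 kHz.
8.7 kHz ≤ fs/2 = 11.6 kHz, appears at 8.7 kHz.
Distinct values: {2.7 kHz, 2.9 kHz, 8.7 kHz, 9.8 kHz}.

2.7 kHz, 2.9 kHz, 8.7 kHz, 9.8 kHz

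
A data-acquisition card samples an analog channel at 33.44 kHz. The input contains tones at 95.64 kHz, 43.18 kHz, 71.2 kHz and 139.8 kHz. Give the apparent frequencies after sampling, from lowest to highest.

fs/2 = 16.72 kHz.
95.64 kHz mod fs = 28.76 kHz.
28.76 kHz > fs/2 = 16.72 kHz, folds to fs − 28.76 kHz = 4.68 kHz.
43.18 kHz mod fs = 9.74 kHz.
9.74 kHz ≤ fs/2 = 16.72 kHz, appears at 9.74 kHz.
71.2 kHz mod fs = 4.32 kHz.
4.32 kHz ≤ fs/2 = 16.72 kHz, appears at 4.32 kHz.
139.8 kHz mod fs = 6.04 kHz.
6.04 kHz ≤ fs/2 = 16.72 kHz, appears at 6.04 kHz.
Distinct values: {4.32 kHz, 4.68 kHz, 6.04 kHz, 9.74 kHz}.

4.32 kHz, 4.68 kHz, 6.04 kHz, 9.74 kHz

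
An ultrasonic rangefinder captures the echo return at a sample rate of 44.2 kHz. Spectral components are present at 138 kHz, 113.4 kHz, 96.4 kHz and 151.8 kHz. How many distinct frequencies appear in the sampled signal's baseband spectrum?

3

fs/2 = 22.1 kHz.
138 kHz mod fs = 5.4 kHz.
5.4 kHz ≤ fs/2 = 22.1 kHz, appears at 5.4 kHz.
113.4 kHz mod fs = 25 kHz.
25 kHz > fs/2 = 22.1 kHz, folds to fs − 25 kHz = 19.2 kHz.
96.4 kHz mod fs = 8 kHz.
8 kHz ≤ fs/2 = 22.1 kHz, appears at 8 kHz.
151.8 kHz mod fs = 19.2 kHz.
19.2 kHz ≤ fs/2 = 22.1 kHz, appears at 19.2 kHz.
Distinct values: {5.4 kHz, 8 kHz, 19.2 kHz} → 3.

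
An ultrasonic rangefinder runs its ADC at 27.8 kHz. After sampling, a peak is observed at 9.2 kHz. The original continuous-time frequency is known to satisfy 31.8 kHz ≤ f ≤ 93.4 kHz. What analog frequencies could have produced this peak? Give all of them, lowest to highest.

Frequencies that alias to 9.2 kHz are k·fs ± 9.2 kHz for integer k ≥ 0.
k=0: 9.2 kHz.
k=1: 18.6 kHz, 37 kHz.
k=2: 46.4 kHz, 64.8 kHz.
k=3: 74.2 kHz, 92.6 kHz.
k=4: 102 kHz, 120.4 kHz.
Within [31.8 kHz, 93.4 kHz]: 37 kHz, 46.4 kHz, 64.8 kHz, 74.2 kHz, 92.6 kHz.

37 kHz, 46.4 kHz, 64.8 kHz, 74.2 kHz, 92.6 kHz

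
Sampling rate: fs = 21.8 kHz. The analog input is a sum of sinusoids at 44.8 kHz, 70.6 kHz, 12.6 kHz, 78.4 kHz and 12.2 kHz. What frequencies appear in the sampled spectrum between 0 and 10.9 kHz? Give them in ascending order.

fs/2 = 10.9 kHz.
44.8 kHz mod fs = 1.2 kHz.
1.2 kHz ≤ fs/2 = 10.9 kHz, appears at 1.2 kHz.
70.6 kHz mod fs = 5.2 kHz.
5.2 kHz ≤ fs/2 = 10.9 kHz, appears at 5.2 kHz.
12.6 kHz > fs/2 = 10.9 kHz, folds to fs − 12.6 kHz = 9.2 kHz.
78.4 kHz mod fs = 13 kHz.
13 kHz > fs/2 = 10.9 kHz, folds to fs − 13 kHz = 8.8 kHz.
12.2 kHz > fs/2 = 10.9 kHz, folds to fs − 12.2 kHz = 9.6 kHz.
Distinct values: {1.2 kHz, 5.2 kHz, 8.8 kHz, 9.2 kHz, 9.6 kHz}.

1.2 kHz, 5.2 kHz, 8.8 kHz, 9.2 kHz, 9.6 kHz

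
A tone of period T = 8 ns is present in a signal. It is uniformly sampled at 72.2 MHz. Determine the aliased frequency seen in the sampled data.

T = 8 ns → f = 1/T = 125 MHz.
125 MHz mod fs = 52.8 MHz.
52.8 MHz > fs/2 = 36.1 MHz, folds to fs − 52.8 MHz = 19.4 MHz.

19.4 MHz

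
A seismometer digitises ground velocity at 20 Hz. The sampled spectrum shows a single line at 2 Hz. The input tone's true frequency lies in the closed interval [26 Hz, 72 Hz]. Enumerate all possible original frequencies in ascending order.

38 Hz, 42 Hz, 58 Hz, 62 Hz

Frequencies that alias to 2 Hz are k·fs ± 2 Hz for integer k ≥ 0.
k=0: 2 Hz.
k=1: 18 Hz, 22 Hz.
k=2: 38 Hz, 42 Hz.
k=3: 58 Hz, 62 Hz.
k=4: 78 Hz, 82 Hz.
Within [26 Hz, 72 Hz]: 38 Hz, 42 Hz, 58 Hz, 62 Hz.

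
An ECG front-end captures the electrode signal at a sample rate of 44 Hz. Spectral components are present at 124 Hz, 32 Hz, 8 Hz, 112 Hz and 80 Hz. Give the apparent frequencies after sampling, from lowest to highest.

8 Hz, 12 Hz, 20 Hz

fs/2 = 22 Hz.
124 Hz mod fs = 36 Hz.
36 Hz > fs/2 = 22 Hz, folds to fs − 36 Hz = 8 Hz.
32 Hz > fs/2 = 22 Hz, folds to fs − 32 Hz = 12 Hz.
8 Hz ≤ fs/2 = 22 Hz, passes unchanged.
112 Hz mod fs = 24 Hz.
24 Hz > fs/2 = 22 Hz, folds to fs − 24 Hz = 20 Hz.
80 Hz mod fs = 36 Hz.
36 Hz > fs/2 = 22 Hz, folds to fs − 36 Hz = 8 Hz.
Distinct values: {8 Hz, 12 Hz, 20 Hz}.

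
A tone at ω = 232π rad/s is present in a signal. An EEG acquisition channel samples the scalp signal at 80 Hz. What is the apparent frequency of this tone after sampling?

ω = 232π rad/s → f = ω/(2π) = 116 Hz.
116 Hz mod fs = 36 Hz.
36 Hz ≤ fs/2 = 40 Hz, appears at 36 Hz.

36 Hz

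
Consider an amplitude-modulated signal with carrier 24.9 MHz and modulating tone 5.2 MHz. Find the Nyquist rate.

60.2 MHz

AM sidebands sit at fc ± fm = 19.7 MHz and 30.1 MHz.
Highest-frequency component: 30.1 MHz.
Nyquist rate = 2 × 30.1 MHz = 60.2 MHz.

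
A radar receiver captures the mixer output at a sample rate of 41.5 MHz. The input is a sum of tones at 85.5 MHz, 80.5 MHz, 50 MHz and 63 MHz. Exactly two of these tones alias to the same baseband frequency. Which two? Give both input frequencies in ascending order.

80.5 MHz, 85.5 MHz

fs/2 = 20.75 MHz.
85.5 MHz mod fs = 2.5 MHz.
2.5 MHz ≤ fs/2 = 20.75 MHz, appears at 2.5 MHz.
80.5 MHz mod fs = 39 MHz.
39 MHz > fs/2 = 20.75 MHz, folds to fs − 39 MHz = 2.5 MHz.
50 MHz mod fs = 8.5 MHz.
8.5 MHz ≤ fs/2 = 20.75 MHz, appears at 8.5 MHz.
63 MHz mod fs = 21.5 MHz.
21.5 MHz > fs/2 = 20.75 MHz, folds to fs − 21.5 MHz = 20 MHz.
80.5 MHz and 85.5 MHz both map to 2.5 MHz.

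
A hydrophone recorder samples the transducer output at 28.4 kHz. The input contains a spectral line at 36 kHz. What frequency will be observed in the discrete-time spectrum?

36 kHz mod fs = 7.6 kHz.
7.6 kHz ≤ fs/2 = 14.2 kHz, appears at 7.6 kHz.

7.6 kHz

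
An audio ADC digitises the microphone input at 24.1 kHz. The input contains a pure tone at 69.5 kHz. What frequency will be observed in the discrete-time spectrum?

69.5 kHz mod fs = 21.3 kHz.
21.3 kHz > fs/2 = 12.05 kHz, folds to fs − 21.3 kHz = 2.8 kHz.

2.8 kHz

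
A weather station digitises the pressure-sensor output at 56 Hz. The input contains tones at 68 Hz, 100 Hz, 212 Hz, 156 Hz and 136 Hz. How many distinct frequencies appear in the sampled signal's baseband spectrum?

fs/2 = 28 Hz.
68 Hz mod fs = 12 Hz.
12 Hz ≤ fs/2 = 28 Hz, appears at 12 Hz.
100 Hz mod fs = 44 Hz.
44 Hz > fs/2 = 28 Hz, folds to fs − 44 Hz = 12 Hz.
212 Hz mod fs = 44 Hz.
44 Hz > fs/2 = 28 Hz, folds to fs − 44 Hz = 12 Hz.
156 Hz mod fs = 44 Hz.
44 Hz > fs/2 = 28 Hz, folds to fs − 44 Hz = 12 Hz.
136 Hz mod fs = 24 Hz.
24 Hz ≤ fs/2 = 28 Hz, appears at 24 Hz.
Distinct values: {12 Hz, 24 Hz} → 2.

2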